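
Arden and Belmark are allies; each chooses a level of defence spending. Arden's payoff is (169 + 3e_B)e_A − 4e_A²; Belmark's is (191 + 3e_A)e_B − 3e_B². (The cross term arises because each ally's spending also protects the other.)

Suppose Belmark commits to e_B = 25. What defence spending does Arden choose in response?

30.5

Expanding Arden's payoff: 169e_A + 3e_Be_A − 4e_A².
∂π/∂e_A = 169 + 3e_B − 8e_A = 0, so e_A = 21.125 + 0.375e_B.
At e_B = 25: e_A = 21.125 + 0.375·25 = 30.5.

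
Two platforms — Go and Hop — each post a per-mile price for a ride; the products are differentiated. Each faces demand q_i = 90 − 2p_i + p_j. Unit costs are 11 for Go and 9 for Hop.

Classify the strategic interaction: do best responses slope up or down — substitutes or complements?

strategic complements

Go's profit: π = (p_{Go} − 11)(90 − 2p_{Go} + p_{Hop}).
∂π/∂p_{Go} = 112 − 4p_{Go} + p_{Hop} = 0 ⇒ p_{Go} = 28 + 0.25p_{Hop}.
The best-response slope dp_{Go}/dp_{Hop} = 0.25 > 0: the reaction function is upward-sloping, so the choices are strategic complements.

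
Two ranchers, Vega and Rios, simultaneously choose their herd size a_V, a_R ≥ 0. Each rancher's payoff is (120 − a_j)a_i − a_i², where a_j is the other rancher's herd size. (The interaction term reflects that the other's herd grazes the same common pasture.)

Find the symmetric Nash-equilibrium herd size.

40

Vega's payoff is (120 − a_R)a_V − a_V².
∂π/∂a_V = 120 − a_R − 2a_V = 0, so a_V = 60 − 0.5a_R.
By symmetry a_R = a_V; substituting into the reaction function, 1.5a_V = 60 and a_V = 40.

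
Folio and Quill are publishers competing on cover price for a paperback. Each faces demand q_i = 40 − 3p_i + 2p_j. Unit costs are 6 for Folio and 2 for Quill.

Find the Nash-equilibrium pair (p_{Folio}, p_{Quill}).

13.75, 12.25

Folio's profit: π = (p_{Folio} − 6)(40 − 3p_{Folio} + 2p_{Quill}).
∂π/∂p_{Folio} = 58 − 6p_{Folio} + 2p_{Quill} = 0 ⇒ p_{Folio} = 29/3 + (1/3)p_{Quill}.
Similarly p_{Quill} = 23/3 + (1/3)p_{Folio}.
Solving the two reaction functions simultaneously: (1 − (1/3)(1/3))p_{Folio} = 29/3 + (1/3)·(23/3), so (8/9)p_{Folio} = 110/9 and p_{Folio} = 13.75.
Then p_{Quill} = 23/3 + (1/3)·13.75 = 12.25.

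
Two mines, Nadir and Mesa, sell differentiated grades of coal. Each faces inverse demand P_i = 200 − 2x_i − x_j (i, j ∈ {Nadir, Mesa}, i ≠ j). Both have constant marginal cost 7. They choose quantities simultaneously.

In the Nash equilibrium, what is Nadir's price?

84.2

Mine Nadir's profit: π = x_{Nadir}(200 − 2x_{Nadir} − x_{Mesa}) − 7x_{Nadir}.
∂π/∂x_{Nadir} = 193 − 4x_{Nadir} − x_{Mesa} = 0 ⇒ x_{Nadir} = 48.25 − 0.25x_{Mesa}.
Setting x_{Nadir} = x_{Mesa} in the reaction function: x_{Nadir} = 48.25 − 0.25x_{Nadir}, so x_{Nadir} = 48.25 / 1.25 = 38.6.
P_{Nadir} = 200 − 2·38.6 − 38.6 = 84.2.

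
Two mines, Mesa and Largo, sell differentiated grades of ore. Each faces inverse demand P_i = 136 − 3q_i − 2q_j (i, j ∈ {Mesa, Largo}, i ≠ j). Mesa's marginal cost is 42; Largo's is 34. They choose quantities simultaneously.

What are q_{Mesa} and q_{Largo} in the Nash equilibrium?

11.25, 13.25

Mine Mesa's profit: π = q_{Mesa}(136 − 3q_{Mesa} − 2q_{Largo}) − 42q_{Mesa}.
∂π/∂q_{Mesa} = 94 − 6q_{Mesa} − 2q_{Largo} = 0 ⇒ q_{Mesa} = 47/3 − (1/3)q_{Largo}.
Similarly q_{Largo} = 17 − (1/3)q_{Mesa}.
Solving the two reaction functions simultaneously: (1 − (−1/3)(−1/3))q_{Mesa} = 47/3 − (1/3)·17, so (8/9)q_{Mesa} = 10 and q_{Mesa} = 11.25.
Then q_{Largo} = 17 − (1/3)·11.25 = 13.25.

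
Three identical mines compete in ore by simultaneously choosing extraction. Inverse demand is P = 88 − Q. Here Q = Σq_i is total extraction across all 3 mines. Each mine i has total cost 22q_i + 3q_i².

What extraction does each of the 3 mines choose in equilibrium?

A representative mine's profit is π_i = q_i(88 − Q) − 22q_i − 3q_i², with Q = q_i + Σ_{j≠i} q_j.
First-order condition: 66 − 8q_i − Σ_{j≠i} q_j = 0.
Imposing symmetry (q_j = q for all j) turns Σ_{j≠i} q_j into 2q, so 66 = 10q and q = 6.6.

6.6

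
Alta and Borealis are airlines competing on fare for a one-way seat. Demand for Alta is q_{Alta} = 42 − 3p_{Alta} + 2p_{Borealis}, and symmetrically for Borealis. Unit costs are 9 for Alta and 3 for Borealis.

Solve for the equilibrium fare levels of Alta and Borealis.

Alta's profit: π = (p_{Alta} − 9)(42 − 3p_{Alta} + 2p_{Borealis}).
∂π/∂p_{Alta} = 69 − 6p_{Alta} + 2p_{Borealis} = 0 ⇒ p_{Alta} = 11.5 + (1/3)p_{Borealis}.
Similarly p_{Borealis} = 8.5 + (1/3)p_{Alta}.
Substituting the second reaction function into the first: p_{Alta} = 11.5 + (1/3)(8.5 + (1/3)p_{Alta}), which gives (8/9)p_{Alta} = 43/3 ⇒ p_{Alta} = 16.125.
Then p_{Borealis} = 8.5 + (1/3)·16.125 = 13.875.

16.125, 13.875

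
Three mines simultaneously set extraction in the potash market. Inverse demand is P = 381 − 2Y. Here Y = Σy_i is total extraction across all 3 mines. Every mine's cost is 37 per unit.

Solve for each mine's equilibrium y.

A representative mine's profit is π_i = y_i(381 − 2Y) − 37y_i, with Y = y_i + Σ_{j≠i} y_j.
First-order condition: 344 − 4y_i − 2Σ_{j≠i} y_j = 0.
In a symmetric equilibrium every mine chooses the same y, so Σ_{j≠i} y_j = 2y. The condition becomes 344 − 8y = 0, giving y = 344/8 = 43.

43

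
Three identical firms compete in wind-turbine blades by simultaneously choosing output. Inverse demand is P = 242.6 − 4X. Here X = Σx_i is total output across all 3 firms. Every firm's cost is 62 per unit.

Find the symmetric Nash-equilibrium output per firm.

11.2875

A representative firm's profit is π_i = x_i(242.6 − 4X) − 62x_i, with X = x_i + Σ_{j≠i} x_j.
First-order condition: 180.6 − 8x_i − 4Σ_{j≠i} x_j = 0.
With identical firms, set every x_j = x: then 180.6 − 8x − 8x = 0, i.e. x = 180.6/16 = 11.2875.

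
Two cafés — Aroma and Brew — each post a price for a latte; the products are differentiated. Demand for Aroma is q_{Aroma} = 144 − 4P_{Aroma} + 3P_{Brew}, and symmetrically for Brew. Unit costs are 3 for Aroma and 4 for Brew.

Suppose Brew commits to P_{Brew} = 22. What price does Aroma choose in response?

27.75

Aroma's profit: π = (P_{Aroma} − 3)(144 − 4P_{Aroma} + 3P_{Brew}).
∂π/∂P_{Aroma} = 156 − 8P_{Aroma} + 3P_{Brew} = 0 ⇒ P_{Aroma} = 19.5 + 0.375P_{Brew}.
At P_{Brew} = 22: P_{Aroma} = 19.5 + 0.375·22 = 27.75.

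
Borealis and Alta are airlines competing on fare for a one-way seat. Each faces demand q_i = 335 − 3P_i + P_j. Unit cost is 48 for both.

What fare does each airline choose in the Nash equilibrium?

95.8

Borealis's profit: π = (P_{Borealis} − 48)(335 − 3P_{Borealis} + P_{Alta}).
∂π/∂P_{Borealis} = 479 − 6P_{Borealis} + P_{Alta} = 0 ⇒ P_{Borealis} = 479/6 + (1/6)P_{Alta}.
Setting P_{Borealis} = P_{Alta} in the reaction function: P_{Borealis} = 479/6 + (1/6)P_{Borealis}, so P_{Borealis} = (479/6) / (5/6) = 95.8.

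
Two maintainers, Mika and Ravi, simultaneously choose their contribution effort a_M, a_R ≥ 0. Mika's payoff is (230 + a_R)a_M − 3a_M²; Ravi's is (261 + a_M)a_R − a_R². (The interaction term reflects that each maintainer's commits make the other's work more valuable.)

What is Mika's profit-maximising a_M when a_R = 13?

40.5

Expanding Mika's payoff: 230a_M + a_Ra_M − 3a_M².
∂π/∂a_M = 230 + a_R − 6a_M = 0, so a_M = 115/3 + (1/6)a_R.
At a_R = 13: a_M = 115/3 + (1/6)·13 = 40.5.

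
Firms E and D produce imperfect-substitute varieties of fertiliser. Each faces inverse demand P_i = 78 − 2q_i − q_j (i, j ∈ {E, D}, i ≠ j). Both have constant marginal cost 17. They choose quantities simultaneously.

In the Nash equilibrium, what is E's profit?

297.68

Firm E's profit: π = q_E(78 − 2q_E − q_D) − 17q_E.
∂π/∂q_E = 61 − 4q_E − q_D = 0 ⇒ q_E = 15.25 − 0.25q_D.
Setting q_E = q_D in the reaction function: q_E = 15.25 − 0.25q_E, so q_E = 15.25 / 1.25 = 12.2.
P_E = 78 − 2·12.2 − 12.2 = 41.4.
Profit = (41.4 − 17)·12.2 = 297.68.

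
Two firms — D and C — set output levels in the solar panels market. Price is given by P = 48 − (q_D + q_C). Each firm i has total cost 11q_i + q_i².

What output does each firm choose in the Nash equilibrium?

Firm D's profit: π = q_D(48 − (q_D + q_C)) − 11q_D − q_D².
∂π/∂q_D = 37 − 4q_D − q_C = 0, so q_D = 9.25 − 0.25q_C.
By symmetry q_C = q_D; substituting into the reaction function, 1.25q_D = 9.25 and q_D = 7.4.

7.4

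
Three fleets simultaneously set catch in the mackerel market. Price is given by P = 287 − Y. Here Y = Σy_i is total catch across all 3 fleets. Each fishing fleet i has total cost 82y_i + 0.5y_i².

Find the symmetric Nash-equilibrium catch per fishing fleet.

A representative fishing fleet's profit is π_i = y_i(287 − Y) − 82y_i − 0.5y_i², with Y = y_i + Σ_{j≠i} y_j.
First-order condition: 205 − 3y_i − Σ_{j≠i} y_j = 0.
In a symmetric equilibrium every fishing fleet chooses the same y, so Σ_{j≠i} y_j = 2y. The condition becomes 205 − 5y = 0, giving y = 205/5 = 41.

41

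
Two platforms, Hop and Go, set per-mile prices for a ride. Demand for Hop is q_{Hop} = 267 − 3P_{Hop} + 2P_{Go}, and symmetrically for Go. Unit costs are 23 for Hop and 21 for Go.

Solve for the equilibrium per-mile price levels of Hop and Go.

Hop's profit: π = (P_{Hop} − 23)(267 − 3P_{Hop} + 2P_{Go}).
∂π/∂P_{Hop} = 336 − 6P_{Hop} + 2P_{Go} = 0 ⇒ P_{Hop} = 56 + (1/3)P_{Go}.
Similarly P_{Go} = 55 + (1/3)P_{Hop}.
Solving the two reaction functions simultaneously: (1 − (1/3)(1/3))P_{Hop} = 56 + (1/3)·55, so (8/9)P_{Hop} = 223/3 and P_{Hop} = 83.625.
Then P_{Go} = 55 + (1/3)·83.625 = 82.875.

83.625, 82.875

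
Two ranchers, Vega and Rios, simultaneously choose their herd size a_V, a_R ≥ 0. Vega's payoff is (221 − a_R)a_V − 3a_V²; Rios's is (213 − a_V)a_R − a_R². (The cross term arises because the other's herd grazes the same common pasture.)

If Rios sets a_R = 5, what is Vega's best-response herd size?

36

Expanding Vega's payoff: 221a_V − a_Ra_V − 3a_V².
∂π/∂a_V = 221 − a_R − 6a_V = 0, so a_V = 221/6 − (1/6)a_R.
At a_R = 5: a_V = 221/6 − (1/6)·5 = 36.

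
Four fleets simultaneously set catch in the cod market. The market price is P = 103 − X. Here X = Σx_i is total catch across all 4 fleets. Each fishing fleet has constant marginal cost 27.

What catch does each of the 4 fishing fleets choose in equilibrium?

A representative fishing fleet's profit is π_i = x_i(103 − X) − 27x_i, with X = x_i + Σ_{j≠i} x_j.
First-order condition: 76 − 2x_i − Σ_{j≠i} x_j = 0.
In a symmetric equilibrium every fishing fleet chooses the same x, so Σ_{j≠i} x_j = 3x. The condition becomes 76 − 5x = 0, giving x = 76/5 = 15.2.

15.2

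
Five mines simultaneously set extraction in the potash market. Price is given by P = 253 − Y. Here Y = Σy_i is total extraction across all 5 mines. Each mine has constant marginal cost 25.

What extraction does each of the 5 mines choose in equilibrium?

A representative mine's profit is π_i = y_i(253 − Y) − 25y_i, with Y = y_i + Σ_{j≠i} y_j.
First-order condition: 228 − 2y_i − Σ_{j≠i} y_j = 0.
With identical mines, set every y_j = y: then 228 − 2y − 4y = 0, i.e. y = 228/6 = 38.

38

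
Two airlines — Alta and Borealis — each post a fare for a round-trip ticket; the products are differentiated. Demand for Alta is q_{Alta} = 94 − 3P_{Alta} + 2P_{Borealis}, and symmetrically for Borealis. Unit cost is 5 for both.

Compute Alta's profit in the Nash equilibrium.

Alta's profit: π = (P_{Alta} − 5)(94 − 3P_{Alta} + 2P_{Borealis}).
∂π/∂P_{Alta} = 109 − 6P_{Alta} + 2P_{Borealis} = 0 ⇒ P_{Alta} = 109/6 + (1/3)P_{Borealis}.
By symmetry P_{Borealis} = P_{Alta}; substituting into the reaction function, (2/3)P_{Alta} = 109/6 and P_{Alta} = 27.25.
q_{Alta} = 94 − 3·27.25 + 2·27.25 = 66.75.
Profit = (27.25 − 5)·66.75 = 1485.1875.

1485.1875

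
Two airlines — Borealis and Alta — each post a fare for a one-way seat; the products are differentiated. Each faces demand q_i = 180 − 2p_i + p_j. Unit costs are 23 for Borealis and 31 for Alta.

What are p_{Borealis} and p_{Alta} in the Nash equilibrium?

76.4, 79.6

Borealis's profit: π = (p_{Borealis} − 23)(180 − 2p_{Borealis} + p_{Alta}).
∂π/∂p_{Borealis} = 226 − 4p_{Borealis} + p_{Alta} = 0 ⇒ p_{Borealis} = 56.5 + 0.25p_{Alta}.
Similarly p_{Alta} = 60.5 + 0.25p_{Borealis}.
Solving the two reaction functions simultaneously: (1 − (0.25)(0.25))p_{Borealis} = 56.5 + 0.25·60.5, so 0.9375p_{Borealis} = 71.625 and p_{Borealis} = 76.4.
Then p_{Alta} = 60.5 + 0.25·76.4 = 79.6.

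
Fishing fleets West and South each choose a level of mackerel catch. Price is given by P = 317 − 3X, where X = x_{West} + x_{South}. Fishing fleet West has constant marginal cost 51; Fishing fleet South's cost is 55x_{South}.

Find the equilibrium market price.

Fishing fleet West's profit: π = x_{West}(317 − 3(x_{West} + x_{South})) − 51x_{West}.
∂π/∂x_{West} = 266 − 6x_{West} − 3x_{South} = 0, so x_{West} = 133/3 − 0.5x_{South}.
By the same steps for South: x_{South} = 131/3 − 0.5x_{West}.
Plugging x_{South} into West's best response: x_{West} = 133/3 − 0.5(131/3 − 0.5x_{West}) ⇒ 0.75x_{West} = 22.5, so x_{West} = 30.
Then x_{South} = 131/3 − 0.5·30 = 86/3.
Equilibrium price: P = 317 − 3·(176/3) = 141.

141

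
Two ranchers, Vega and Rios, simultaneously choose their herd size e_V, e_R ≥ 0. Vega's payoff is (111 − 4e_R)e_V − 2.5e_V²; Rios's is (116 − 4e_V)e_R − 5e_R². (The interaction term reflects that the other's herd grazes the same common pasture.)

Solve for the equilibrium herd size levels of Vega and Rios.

19, 4

Expanding Vega's payoff: 111e_V − 4e_Re_V − 2.5e_V².
∂π/∂e_V = 111 − 4e_R − 5e_V = 0, so e_V = 22.2 − 0.8e_R.
Likewise for Rios: e_R = 11.6 − 0.4e_V.
Plugging e_R into Vega's best response: e_V = 22.2 − 0.8(11.6 − 0.4e_V) ⇒ 0.68e_V = 12.92, so e_V = 19.
Then e_R = 11.6 − 0.4·19 = 4.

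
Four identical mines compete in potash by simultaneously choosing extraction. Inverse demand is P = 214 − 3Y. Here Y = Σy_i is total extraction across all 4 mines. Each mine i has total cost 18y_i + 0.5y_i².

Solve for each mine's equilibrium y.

12.25

A representative mine's profit is π_i = y_i(214 − 3Y) − 18y_i − 0.5y_i², with Y = y_i + Σ_{j≠i} y_j.
First-order condition: 196 − 7y_i − 3Σ_{j≠i} y_j = 0.
Imposing symmetry (y_j = y for all j) turns Σ_{j≠i} y_j into 3y, so 196 = 16y and y = 12.25.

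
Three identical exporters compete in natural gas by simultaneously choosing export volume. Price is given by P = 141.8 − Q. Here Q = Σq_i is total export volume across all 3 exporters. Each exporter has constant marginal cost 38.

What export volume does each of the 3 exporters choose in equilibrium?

25.95

A representative exporter's profit is π_i = q_i(141.8 − Q) − 38q_i, with Q = q_i + Σ_{j≠i} q_j.
First-order condition: 103.8 − 2q_i − Σ_{j≠i} q_j = 0.
In a symmetric equilibrium every exporter chooses the same q, so Σ_{j≠i} q_j = 2q. The condition becomes 103.8 − 4q = 0, giving q = 103.8/4 = 25.95.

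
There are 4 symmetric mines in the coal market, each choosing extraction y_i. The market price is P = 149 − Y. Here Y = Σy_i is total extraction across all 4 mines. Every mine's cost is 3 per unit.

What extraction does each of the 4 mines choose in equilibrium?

29.2

A representative mine's profit is π_i = y_i(149 − Y) − 3y_i, with Y = y_i + Σ_{j≠i} y_j.
First-order condition: 146 − 2y_i − Σ_{j≠i} y_j = 0.
In a symmetric equilibrium every mine chooses the same y, so Σ_{j≠i} y_j = 3y. The condition becomes 146 − 5y = 0, giving y = 146/5 = 29.2.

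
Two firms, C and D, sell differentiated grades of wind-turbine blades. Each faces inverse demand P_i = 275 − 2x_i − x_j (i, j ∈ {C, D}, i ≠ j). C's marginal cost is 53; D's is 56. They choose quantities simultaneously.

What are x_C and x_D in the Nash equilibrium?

Firm C's profit: π = x_C(275 − 2x_C − x_D) − 53x_C.
∂π/∂x_C = 222 − 4x_C − x_D = 0 ⇒ x_C = 55.5 − 0.25x_D.
Similarly x_D = 54.75 − 0.25x_C.
Plugging x_D into C's best response: x_C = 55.5 − 0.25(54.75 − 0.25x_C) ⇒ 0.9375x_C = 41.8125, so x_C = 44.6.
Then x_D = 54.75 − 0.25·44.6 = 43.6.

44.6, 43.6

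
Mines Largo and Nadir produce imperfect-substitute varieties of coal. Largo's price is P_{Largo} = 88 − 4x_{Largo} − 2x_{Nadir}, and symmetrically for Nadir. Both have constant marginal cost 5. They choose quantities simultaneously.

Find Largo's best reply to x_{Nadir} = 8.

8.375

Mine Largo's profit: π = x_{Largo}(88 − 4x_{Largo} − 2x_{Nadir}) − 5x_{Largo}.
∂π/∂x_{Largo} = 83 − 8x_{Largo} − 2x_{Nadir} = 0 ⇒ x_{Largo} = 10.375 − 0.25x_{Nadir}.
At x_{Nadir} = 8: x_{Largo} = 10.375 − 0.25·8 = 8.375.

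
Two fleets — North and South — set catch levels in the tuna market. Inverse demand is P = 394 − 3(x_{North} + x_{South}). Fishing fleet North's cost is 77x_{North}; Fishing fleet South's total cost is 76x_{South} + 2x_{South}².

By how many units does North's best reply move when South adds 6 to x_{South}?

-3

Fishing fleet North's profit: π = x_{North}(394 − 3(x_{North} + x_{South})) − 77x_{North}.
∂π/∂x_{North} = 317 − 6x_{North} − 3x_{South} = 0, so x_{North} = 317/6 − 0.5x_{South}.
The reaction-function slope is −0.5, so a 6-unit rise in x_{South} moves x_{North} by −0.5 × 6 = −3. North's best response falls — the actions are strategic substitutes.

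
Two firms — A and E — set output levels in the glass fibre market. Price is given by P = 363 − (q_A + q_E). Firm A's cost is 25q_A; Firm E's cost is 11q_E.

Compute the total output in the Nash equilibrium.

230

Firm A's profit: π = q_A(363 − (q_A + q_E)) − 25q_A.
∂π/∂q_A = 338 − 2q_A − q_E = 0, so q_A = 169 − 0.5q_E.
By the same steps for E: q_E = 176 − 0.5q_A.
Substituting the second reaction function into the first: q_A = 169 − 0.5(176 − 0.5q_A), which gives 0.75q_A = 81 ⇒ q_A = 108.
Then q_E = 176 − 0.5·108 = 122.
Total output: 108 + 122 = 230.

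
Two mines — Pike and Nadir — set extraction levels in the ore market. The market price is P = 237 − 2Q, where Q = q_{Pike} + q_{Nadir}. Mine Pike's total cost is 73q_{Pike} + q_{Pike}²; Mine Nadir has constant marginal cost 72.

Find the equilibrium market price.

138.2

Mine Pike's profit: π = q_{Pike}(237 − 2(q_{Pike} + q_{Nadir})) − 73q_{Pike} − q_{Pike}².
∂π/∂q_{Pike} = 164 − 6q_{Pike} − 2q_{Nadir} = 0, so q_{Pike} = 82/3 − (1/3)q_{Nadir}.
For Nadir: ∂π/∂q_{Nadir} = 165 − 4q_{Nadir} − 2q_{Pike} = 0 ⇒ q_{Nadir} = 41.25 − 0.5q_{Pike}.
Substituting the second reaction function into the first: q_{Pike} = 82/3 − (1/3)(41.25 − 0.5q_{Pike}), which gives (5/6)q_{Pike} = 163/12 ⇒ q_{Pike} = 16.3.
Then q_{Nadir} = 41.25 − 0.5·16.3 = 33.1.
Equilibrium price: P = 237 − 2·49.4 = 138.2.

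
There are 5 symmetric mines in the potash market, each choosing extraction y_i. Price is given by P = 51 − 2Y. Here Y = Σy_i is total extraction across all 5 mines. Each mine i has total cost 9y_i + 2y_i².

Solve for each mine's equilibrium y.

2.625

A representative mine's profit is π_i = y_i(51 − 2Y) − 9y_i − 2y_i², with Y = y_i + Σ_{j≠i} y_j.
First-order condition: 42 − 8y_i − 2Σ_{j≠i} y_j = 0.
In a symmetric equilibrium every mine chooses the same y, so Σ_{j≠i} y_j = 4y. The condition becomes 42 − 16y = 0, giving y = 42/16 = 2.625.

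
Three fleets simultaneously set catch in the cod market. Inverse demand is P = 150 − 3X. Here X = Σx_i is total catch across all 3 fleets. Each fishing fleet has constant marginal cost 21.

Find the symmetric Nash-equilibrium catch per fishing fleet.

A representative fishing fleet's profit is π_i = x_i(150 − 3X) − 21x_i, with X = x_i + Σ_{j≠i} x_j.
First-order condition: 129 − 6x_i − 3Σ_{j≠i} x_j = 0.
In a symmetric equilibrium every fishing fleet chooses the same x, so Σ_{j≠i} x_j = 2x. The condition becomes 129 − 12x = 0, giving x = 129/12 = 10.75.

10.75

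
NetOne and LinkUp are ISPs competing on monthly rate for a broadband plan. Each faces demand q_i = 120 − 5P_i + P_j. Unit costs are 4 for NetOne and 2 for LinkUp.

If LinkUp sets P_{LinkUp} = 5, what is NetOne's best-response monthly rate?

14.5

NetOne's profit: π = (P_{NetOne} − 4)(120 − 5P_{NetOne} + P_{LinkUp}).
∂π/∂P_{NetOne} = 140 − 10P_{NetOne} + P_{LinkUp} = 0 ⇒ P_{NetOne} = 14 + 0.1P_{LinkUp}.
At P_{LinkUp} = 5: P_{NetOne} = 14 + 0.1·5 = 14.5.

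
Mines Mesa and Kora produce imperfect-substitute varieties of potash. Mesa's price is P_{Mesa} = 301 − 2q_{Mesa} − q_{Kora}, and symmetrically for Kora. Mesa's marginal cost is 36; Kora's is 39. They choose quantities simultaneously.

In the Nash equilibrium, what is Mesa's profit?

5660.48

Mine Mesa's profit: π = q_{Mesa}(301 − 2q_{Mesa} − q_{Kora}) − 36q_{Mesa}.
∂π/∂q_{Mesa} = 265 − 4q_{Mesa} − q_{Kora} = 0 ⇒ q_{Mesa} = 66.25 − 0.25q_{Kora}.
Similarly q_{Kora} = 65.5 − 0.25q_{Mesa}.
Substituting the second reaction function into the first: q_{Mesa} = 66.25 − 0.25(65.5 − 0.25q_{Mesa}), which gives 0.9375q_{Mesa} = 49.875 ⇒ q_{Mesa} = 53.2.
Then q_{Kora} = 65.5 − 0.25·53.2 = 52.2.
P_{Mesa} = 301 − 2·53.2 − 52.2 = 142.4.
Profit = (142.4 − 36)·53.2 = 5660.48.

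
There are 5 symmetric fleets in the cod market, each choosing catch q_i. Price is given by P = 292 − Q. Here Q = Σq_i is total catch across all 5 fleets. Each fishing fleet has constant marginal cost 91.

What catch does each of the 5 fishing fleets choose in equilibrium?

A representative fishing fleet's profit is π_i = q_i(292 − Q) − 91q_i, with Q = q_i + Σ_{j≠i} q_j.
First-order condition: 201 − 2q_i − Σ_{j≠i} q_j = 0.
Imposing symmetry (q_j = q for all j) turns Σ_{j≠i} q_j into 4q, so 201 = 6q and q = 33.5.

33.5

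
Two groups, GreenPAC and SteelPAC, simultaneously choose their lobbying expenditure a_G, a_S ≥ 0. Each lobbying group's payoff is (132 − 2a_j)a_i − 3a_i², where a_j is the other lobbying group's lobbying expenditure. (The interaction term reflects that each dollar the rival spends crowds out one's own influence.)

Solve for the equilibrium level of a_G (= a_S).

GreenPAC's payoff is (132 − 2a_S)a_G − 3a_G².
∂π/∂a_G = 132 − 2a_S − 6a_G = 0, so a_G = 22 − (1/3)a_S.
By symmetry a_S = a_G; substituting into the reaction function, (4/3)a_G = 22 and a_G = 16.5.

16.5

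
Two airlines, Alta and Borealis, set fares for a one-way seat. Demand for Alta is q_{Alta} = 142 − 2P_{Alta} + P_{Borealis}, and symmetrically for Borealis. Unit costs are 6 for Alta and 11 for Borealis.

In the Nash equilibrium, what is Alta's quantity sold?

92

Alta's profit: π = (P_{Alta} − 6)(142 − 2P_{Alta} + P_{Borealis}).
∂π/∂P_{Alta} = 154 − 4P_{Alta} + P_{Borealis} = 0 ⇒ P_{Alta} = 38.5 + 0.25P_{Borealis}.
Similarly P_{Borealis} = 41 + 0.25P_{Alta}.
Substituting the second reaction function into the first: P_{Alta} = 38.5 + 0.25(41 + 0.25P_{Alta}), which gives 0.9375P_{Alta} = 48.75 ⇒ P_{Alta} = 52.
Then P_{Borealis} = 41 + 0.25·52 = 54.
q_{Alta} = 142 − 2·52 + 54 = 92.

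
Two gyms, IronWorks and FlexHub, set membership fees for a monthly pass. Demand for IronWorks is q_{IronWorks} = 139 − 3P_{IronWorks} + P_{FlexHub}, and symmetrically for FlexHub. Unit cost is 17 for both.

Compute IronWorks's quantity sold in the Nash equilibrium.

63

IronWorks's profit: π = (P_{IronWorks} − 17)(139 − 3P_{IronWorks} + P_{FlexHub}).
∂π/∂P_{IronWorks} = 190 − 6P_{IronWorks} + P_{FlexHub} = 0 ⇒ P_{IronWorks} = 95/3 + (1/6)P_{FlexHub}.
By symmetry P_{FlexHub} = P_{IronWorks}; substituting into the reaction function, (5/6)P_{IronWorks} = 95/3 and P_{IronWorks} = 38.
q_{IronWorks} = 139 − 3·38 + 38 = 63.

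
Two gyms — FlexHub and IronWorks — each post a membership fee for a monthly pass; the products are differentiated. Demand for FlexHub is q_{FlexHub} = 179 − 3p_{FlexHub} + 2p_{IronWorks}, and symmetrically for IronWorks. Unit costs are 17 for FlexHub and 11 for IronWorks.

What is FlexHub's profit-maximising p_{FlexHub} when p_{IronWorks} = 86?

67

FlexHub's profit: π = (p_{FlexHub} − 17)(179 − 3p_{FlexHub} + 2p_{IronWorks}).
∂π/∂p_{FlexHub} = 230 − 6p_{FlexHub} + 2p_{IronWorks} = 0 ⇒ p_{FlexHub} = 115/3 + (1/3)p_{IronWorks}.
At p_{IronWorks} = 86: p_{FlexHub} = 115/3 + (1/3)·86 = 67.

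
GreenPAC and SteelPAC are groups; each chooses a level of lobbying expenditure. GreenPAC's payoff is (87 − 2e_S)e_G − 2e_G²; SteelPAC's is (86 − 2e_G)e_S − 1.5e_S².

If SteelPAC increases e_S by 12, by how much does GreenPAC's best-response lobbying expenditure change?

Expanding GreenPAC's payoff: 87e_G − 2e_Se_G − 2e_G².
∂π/∂e_G = 87 − 2e_S − 4e_G = 0, so e_G = 21.75 − 0.5e_S.
The reaction-function slope is −0.5, so a 12-unit rise in e_S moves e_G by −0.5 × 12 = −6. GreenPAC's best response falls — the actions are strategic substitutes.

-6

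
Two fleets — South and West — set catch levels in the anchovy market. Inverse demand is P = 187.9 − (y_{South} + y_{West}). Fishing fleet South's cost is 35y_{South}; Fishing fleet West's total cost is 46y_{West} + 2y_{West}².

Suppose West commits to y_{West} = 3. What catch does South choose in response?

74.95

Fishing fleet South's profit: π = y_{South}(187.9 − (y_{South} + y_{West})) − 35y_{South}.
∂π/∂y_{South} = 152.9 − 2y_{South} − y_{West} = 0, so y_{South} = 76.45 − 0.5y_{West}.
At y_{West} = 3: y_{South} = 76.45 − 0.5·3 = 74.95.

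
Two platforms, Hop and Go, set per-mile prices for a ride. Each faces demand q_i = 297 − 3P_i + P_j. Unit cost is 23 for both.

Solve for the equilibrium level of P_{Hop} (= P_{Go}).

73.2

Hop's profit: π = (P_{Hop} − 23)(297 − 3P_{Hop} + P_{Go}).
∂π/∂P_{Hop} = 366 − 6P_{Hop} + P_{Go} = 0 ⇒ P_{Hop} = 61 + (1/6)P_{Go}.
The game is symmetric, so in equilibrium P_{Go} = P_{Hop}: the reaction function gives (5/6)P_{Hop} = 61, hence P_{Hop} = 73.2.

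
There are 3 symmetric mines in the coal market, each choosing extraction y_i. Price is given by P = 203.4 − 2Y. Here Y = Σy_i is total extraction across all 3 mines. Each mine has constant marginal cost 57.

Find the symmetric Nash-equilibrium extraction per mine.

A representative mine's profit is π_i = y_i(203.4 − 2Y) − 57y_i, with Y = y_i + Σ_{j≠i} y_j.
First-order condition: 146.4 − 4y_i − 2Σ_{j≠i} y_j = 0.
In a symmetric equilibrium every mine chooses the same y, so Σ_{j≠i} y_j = 2y. The condition becomes 146.4 − 8y = 0, giving y = 146.4/8 = 18.3.

18.3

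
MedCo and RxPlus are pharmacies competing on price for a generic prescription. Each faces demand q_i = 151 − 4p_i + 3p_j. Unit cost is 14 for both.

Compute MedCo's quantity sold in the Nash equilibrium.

109.6

MedCo's profit: π = (p_{MedCo} − 14)(151 − 4p_{MedCo} + 3p_{RxPlus}).
∂π/∂p_{MedCo} = 207 − 8p_{MedCo} + 3p_{RxPlus} = 0 ⇒ p_{MedCo} = 25.875 + 0.375p_{RxPlus}.
The game is symmetric, so in equilibrium p_{RxPlus} = p_{MedCo}: the reaction function gives 0.625p_{MedCo} = 25.875, hence p_{MedCo} = 41.4.
q_{MedCo} = 151 − 4·41.4 + 3·41.4 = 109.6.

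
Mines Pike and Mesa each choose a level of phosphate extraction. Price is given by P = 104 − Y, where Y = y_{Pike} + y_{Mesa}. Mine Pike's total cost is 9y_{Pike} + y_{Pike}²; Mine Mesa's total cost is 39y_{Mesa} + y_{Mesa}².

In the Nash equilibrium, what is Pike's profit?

Mine Pike's profit: π = y_{Pike}(104 − (y_{Pike} + y_{Mesa})) − 9y_{Pike} − y_{Pike}².
∂π/∂y_{Pike} = 95 − 4y_{Pike} − y_{Mesa} = 0, so y_{Pike} = 23.75 − 0.25y_{Mesa}.
By the same steps for Mesa: y_{Mesa} = 16.25 − 0.25y_{Pike}.
Solving the two reaction functions simultaneously: (1 − (−0.25)(−0.25))y_{Pike} = 23.75 − 0.25·16.25, so 0.9375y_{Pike} = 19.6875 and y_{Pike} = 21.
Then y_{Mesa} = 16.25 − 0.25·21 = 11.
Price P = 104 − 32 = 72.
Pike's profit: (72 − 9)·21 − (21)² = 882.

882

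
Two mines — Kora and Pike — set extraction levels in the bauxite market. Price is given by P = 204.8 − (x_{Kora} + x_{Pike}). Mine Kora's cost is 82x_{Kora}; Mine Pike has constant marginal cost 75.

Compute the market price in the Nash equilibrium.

Mine Kora's profit: π = x_{Kora}(204.8 − (x_{Kora} + x_{Pike})) − 82x_{Kora}.
∂π/∂x_{Kora} = 122.8 − 2x_{Kora} − x_{Pike} = 0, so x_{Kora} = 61.4 − 0.5x_{Pike}.
By the same steps for Pike: x_{Pike} = 64.9 − 0.5x_{Kora}.
Plugging x_{Pike} into Kora's best response: x_{Kora} = 61.4 − 0.5(64.9 − 0.5x_{Kora}) ⇒ 0.75x_{Kora} = 28.95, so x_{Kora} = 38.6.
Then x_{Pike} = 64.9 − 0.5·38.6 = 45.6.
Equilibrium price: P = 204.8 − 84.2 = 120.6.

120.6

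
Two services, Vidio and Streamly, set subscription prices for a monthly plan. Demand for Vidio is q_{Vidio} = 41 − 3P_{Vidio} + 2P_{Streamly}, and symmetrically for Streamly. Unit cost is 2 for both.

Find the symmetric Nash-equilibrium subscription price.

Vidio's profit: π = (P_{Vidio} − 2)(41 − 3P_{Vidio} + 2P_{Streamly}).
∂π/∂P_{Vidio} = 47 − 6P_{Vidio} + 2P_{Streamly} = 0 ⇒ P_{Vidio} = 47/6 + (1/3)P_{Streamly}.
The game is symmetric, so in equilibrium P_{Streamly} = P_{Vidio}: the reaction function gives (2/3)P_{Vidio} = 47/6, hence P_{Vidio} = 11.75.

11.75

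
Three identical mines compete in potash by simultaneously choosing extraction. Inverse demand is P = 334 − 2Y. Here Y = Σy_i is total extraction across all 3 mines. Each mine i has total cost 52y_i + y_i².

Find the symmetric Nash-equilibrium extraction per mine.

28.2

A representative mine's profit is π_i = y_i(334 − 2Y) − 52y_i − y_i², with Y = y_i + Σ_{j≠i} y_j.
First-order condition: 282 − 6y_i − 2Σ_{j≠i} y_j = 0.
In a symmetric equilibrium every mine chooses the same y, so Σ_{j≠i} y_j = 2y. The condition becomes 282 − 10y = 0, giving y = 282/10 = 28.2.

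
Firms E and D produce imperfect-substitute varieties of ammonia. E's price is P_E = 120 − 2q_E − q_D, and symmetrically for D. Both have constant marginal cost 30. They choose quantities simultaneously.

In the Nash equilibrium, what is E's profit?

648

Firm E's profit: π = q_E(120 − 2q_E − q_D) − 30q_E.
∂π/∂q_E = 90 − 4q_E − q_D = 0 ⇒ q_E = 22.5 − 0.25q_D.
Setting q_E = q_D in the reaction function: q_E = 22.5 − 0.25q_E, so q_E = 22.5 / 1.25 = 18.
P_E = 120 − 2·18 − 18 = 66.
Profit = (66 − 30)·18 = 648.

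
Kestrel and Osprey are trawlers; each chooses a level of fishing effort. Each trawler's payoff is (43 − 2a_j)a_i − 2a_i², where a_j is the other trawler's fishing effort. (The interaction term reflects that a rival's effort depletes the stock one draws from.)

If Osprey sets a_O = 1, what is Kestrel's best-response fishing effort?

10.25

Kestrel's payoff is (43 − 2a_O)a_K − 2a_K².
∂π/∂a_K = 43 − 2a_O − 4a_K = 0, so a_K = 10.75 − 0.5a_O.
At a_O = 1: a_K = 10.75 − 0.5·1 = 10.25.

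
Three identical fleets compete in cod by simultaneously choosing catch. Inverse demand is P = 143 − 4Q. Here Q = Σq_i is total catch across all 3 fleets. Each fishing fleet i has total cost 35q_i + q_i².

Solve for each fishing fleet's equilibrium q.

6

A representative fishing fleet's profit is π_i = q_i(143 − 4Q) − 35q_i − q_i², with Q = q_i + Σ_{j≠i} q_j.
First-order condition: 108 − 10q_i − 4Σ_{j≠i} q_j = 0.
With identical fishing fleets, set every q_j = q: then 108 − 10q − 8q = 0, i.e. q = 108/18 = 6.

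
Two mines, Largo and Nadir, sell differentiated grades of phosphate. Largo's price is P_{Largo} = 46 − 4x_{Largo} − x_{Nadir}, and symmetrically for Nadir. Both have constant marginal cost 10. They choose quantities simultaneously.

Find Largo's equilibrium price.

Mine Largo's profit: π = x_{Largo}(46 − 4x_{Largo} − x_{Nadir}) − 10x_{Largo}.
∂π/∂x_{Largo} = 36 − 8x_{Largo} − x_{Nadir} = 0 ⇒ x_{Largo} = 4.5 − 0.125x_{Nadir}.
By symmetry x_{Nadir} = x_{Largo}; substituting into the reaction function, 1.125x_{Largo} = 4.5 and x_{Largo} = 4.
P_{Largo} = 46 − 4·4 − 4 = 26.

26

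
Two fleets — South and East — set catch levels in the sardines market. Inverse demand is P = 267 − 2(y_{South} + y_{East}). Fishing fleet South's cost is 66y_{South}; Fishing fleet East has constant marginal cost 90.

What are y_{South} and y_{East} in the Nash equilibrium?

37.5, 25.5

Fishing fleet South's profit: π = y_{South}(267 − 2(y_{South} + y_{East})) − 66y_{South}.
∂π/∂y_{South} = 201 − 4y_{South} − 2y_{East} = 0, so y_{South} = 50.25 − 0.5y_{East}.
By the same steps for East: y_{East} = 44.25 − 0.5y_{South}.
Solving the two reaction functions simultaneously: (1 − (−0.5)(−0.5))y_{South} = 50.25 − 0.5·44.25, so 0.75y_{South} = 28.125 and y_{South} = 37.5.
Then y_{East} = 44.25 − 0.5·37.5 = 25.5.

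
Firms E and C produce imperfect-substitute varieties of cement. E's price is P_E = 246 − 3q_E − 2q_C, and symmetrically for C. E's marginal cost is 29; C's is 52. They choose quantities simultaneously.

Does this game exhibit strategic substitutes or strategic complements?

Firm E's profit: π = q_E(246 − 3q_E − 2q_C) − 29q_E.
∂π/∂q_E = 217 − 6q_E − 2q_C = 0 ⇒ q_E = 217/6 − (1/3)q_C.
The best-response slope dq_E/dq_C = −1/3 < 0: the reaction function is downward-sloping, so the choices are strategic substitutes.

strategic substitutes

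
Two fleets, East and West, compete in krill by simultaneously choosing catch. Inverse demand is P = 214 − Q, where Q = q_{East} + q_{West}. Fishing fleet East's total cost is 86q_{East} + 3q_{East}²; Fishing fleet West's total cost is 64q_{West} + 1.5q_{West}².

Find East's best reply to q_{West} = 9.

Fishing fleet East's profit: π = q_{East}(214 − (q_{East} + q_{West})) − 86q_{East} − 3q_{East}².
∂π/∂q_{East} = 128 − 8q_{East} − q_{West} = 0, so q_{East} = 16 − 0.125q_{West}.
At q_{West} = 9: q_{East} = 16 − 0.125·9 = 14.875.

14.875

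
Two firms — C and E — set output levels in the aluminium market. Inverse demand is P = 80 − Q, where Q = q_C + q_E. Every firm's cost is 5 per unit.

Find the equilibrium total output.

Firm C's profit: π = q_C(80 − (q_C + q_E)) − 5q_C.
∂π/∂q_C = 75 − 2q_C − q_E = 0, so q_C = 37.5 − 0.5q_E.
The game is symmetric, so in equilibrium q_E = q_C: the reaction function gives 1.5q_C = 37.5, hence q_C = 25.
Total output: 25 + 25 = 50.

50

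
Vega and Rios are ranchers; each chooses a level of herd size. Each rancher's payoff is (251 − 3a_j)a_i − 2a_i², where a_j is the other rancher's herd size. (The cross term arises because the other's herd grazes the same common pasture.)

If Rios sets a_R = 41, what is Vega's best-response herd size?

32

Vega's payoff is (251 − 3a_R)a_V − 2a_V².
∂π/∂a_V = 251 − 3a_R − 4a_V = 0, so a_V = 62.75 − 0.75a_R.
At a_R = 41: a_V = 62.75 − 0.75·41 = 32.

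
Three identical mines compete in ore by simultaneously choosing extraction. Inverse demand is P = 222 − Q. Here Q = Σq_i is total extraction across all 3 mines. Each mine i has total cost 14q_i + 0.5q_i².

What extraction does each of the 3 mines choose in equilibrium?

A representative mine's profit is π_i = q_i(222 − Q) − 14q_i − 0.5q_i², with Q = q_i + Σ_{j≠i} q_j.
First-order condition: 208 − 3q_i − Σ_{j≠i} q_j = 0.
With identical mines, set every q_j = q: then 208 − 3q − 2q = 0, i.e. q = 208/5 = 41.6.

41.6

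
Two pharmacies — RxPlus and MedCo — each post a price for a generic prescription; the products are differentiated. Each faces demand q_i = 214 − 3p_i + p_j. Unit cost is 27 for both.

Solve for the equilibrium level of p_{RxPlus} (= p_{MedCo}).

59

RxPlus's profit: π = (p_{RxPlus} − 27)(214 − 3p_{RxPlus} + p_{MedCo}).
∂π/∂p_{RxPlus} = 295 − 6p_{RxPlus} + p_{MedCo} = 0 ⇒ p_{RxPlus} = 295/6 + (1/6)p_{MedCo}.
The game is symmetric, so in equilibrium p_{MedCo} = p_{RxPlus}: the reaction function gives (5/6)p_{RxPlus} = 295/6, hence p_{RxPlus} = 59.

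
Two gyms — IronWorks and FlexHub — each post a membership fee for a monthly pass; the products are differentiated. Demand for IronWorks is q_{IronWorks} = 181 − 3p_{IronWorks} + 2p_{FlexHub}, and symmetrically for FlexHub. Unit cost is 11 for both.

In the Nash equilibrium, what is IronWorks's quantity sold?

IronWorks's profit: π = (p_{IronWorks} − 11)(181 − 3p_{IronWorks} + 2p_{FlexHub}).
∂π/∂p_{IronWorks} = 214 − 6p_{IronWorks} + 2p_{FlexHub} = 0 ⇒ p_{IronWorks} = 107/3 + (1/3)p_{FlexHub}.
By symmetry p_{FlexHub} = p_{IronWorks}; substituting into the reaction function, (2/3)p_{IronWorks} = 107/3 and p_{IronWorks} = 53.5.
q_{IronWorks} = 181 − 3·53.5 + 2·53.5 = 127.5.

127.5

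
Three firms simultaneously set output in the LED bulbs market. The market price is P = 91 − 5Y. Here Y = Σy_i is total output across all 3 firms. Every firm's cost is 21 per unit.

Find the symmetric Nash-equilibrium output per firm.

A representative firm's profit is π_i = y_i(91 − 5Y) − 21y_i, with Y = y_i + Σ_{j≠i} y_j.
First-order condition: 70 − 10y_i − 5Σ_{j≠i} y_j = 0.
With identical firms, set every y_j = y: then 70 − 10y − 10y = 0, i.e. y = 70/20 = 3.5.

3.5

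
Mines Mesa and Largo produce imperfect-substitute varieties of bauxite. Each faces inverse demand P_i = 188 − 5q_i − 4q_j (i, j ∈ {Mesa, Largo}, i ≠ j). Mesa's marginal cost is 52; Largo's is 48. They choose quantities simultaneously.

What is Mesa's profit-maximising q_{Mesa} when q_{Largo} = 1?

13.2

Mine Mesa's profit: π = q_{Mesa}(188 − 5q_{Mesa} − 4q_{Largo}) − 52q_{Mesa}.
∂π/∂q_{Mesa} = 136 − 10q_{Mesa} − 4q_{Largo} = 0 ⇒ q_{Mesa} = 13.6 − 0.4q_{Largo}.
At q_{Largo} = 1: q_{Mesa} = 13.6 − 0.4·1 = 13.2.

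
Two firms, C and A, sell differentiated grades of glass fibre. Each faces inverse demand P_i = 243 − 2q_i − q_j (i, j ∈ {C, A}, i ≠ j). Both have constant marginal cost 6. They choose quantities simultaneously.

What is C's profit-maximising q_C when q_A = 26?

Firm C's profit: π = q_C(243 − 2q_C − q_A) − 6q_C.
∂π/∂q_C = 237 − 4q_C − q_A = 0 ⇒ q_C = 59.25 − 0.25q_A.
At q_A = 26: q_C = 59.25 − 0.25·26 = 52.75.

52.75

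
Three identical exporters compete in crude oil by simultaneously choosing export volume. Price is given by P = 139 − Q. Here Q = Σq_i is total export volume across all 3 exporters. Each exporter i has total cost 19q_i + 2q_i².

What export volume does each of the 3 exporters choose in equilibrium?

A representative exporter's profit is π_i = q_i(139 − Q) − 19q_i − 2q_i², with Q = q_i + Σ_{j≠i} q_j.
First-order condition: 120 − 6q_i − Σ_{j≠i} q_j = 0.
In a symmetric equilibrium every exporter chooses the same q, so Σ_{j≠i} q_j = 2q. The condition becomes 120 − 8q = 0, giving q = 120/8 = 15.

15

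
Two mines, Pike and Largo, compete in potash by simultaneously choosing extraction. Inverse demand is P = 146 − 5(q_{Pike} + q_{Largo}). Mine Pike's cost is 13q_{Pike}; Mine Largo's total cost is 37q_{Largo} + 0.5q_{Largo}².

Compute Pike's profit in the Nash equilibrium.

Mine Pike's profit: π = q_{Pike}(146 − 5(q_{Pike} + q_{Largo})) − 13q_{Pike}.
∂π/∂q_{Pike} = 133 − 10q_{Pike} − 5q_{Largo} = 0, so q_{Pike} = 13.3 − 0.5q_{Largo}.
For Largo: ∂π/∂q_{Largo} = 109 − 11q_{Largo} − 5q_{Pike} = 0 ⇒ q_{Largo} = 109/11 − (5/11)q_{Pike}.
Solving the two reaction functions simultaneously: (1 − (−0.5)(−5/11))q_{Pike} = 13.3 − 0.5·(109/11), so (17/22)q_{Pike} = 459/55 and q_{Pike} = 10.8.
Then q_{Largo} = 109/11 − (5/11)·10.8 = 5.
Price P = 146 − 5·15.8 = 67.
Pike's profit: (67 − 13)·10.8 = 583.2.

583.2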